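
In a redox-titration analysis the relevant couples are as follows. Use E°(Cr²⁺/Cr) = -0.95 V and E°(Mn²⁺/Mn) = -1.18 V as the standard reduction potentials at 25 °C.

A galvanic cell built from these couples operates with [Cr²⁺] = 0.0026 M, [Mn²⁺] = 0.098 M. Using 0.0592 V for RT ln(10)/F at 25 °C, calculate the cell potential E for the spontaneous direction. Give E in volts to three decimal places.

+0.183 V

Cr²⁺/Cr is the cathode (higher E°), Mn²⁺/Mn the anode: E°cell = -0.95 − (-1.18) = +0.23 V, n = 2.
Overall: Cr²⁺(aq) + Mn(s) → Cr(s) + Mn²⁺(aq)
Q = [Mn²⁺] / ([Cr²⁺]); log Q = 1.576.
E = E° − (0.0592/n) log Q = +0.23 − (0.0592/2)(1.576) = +0.183 V.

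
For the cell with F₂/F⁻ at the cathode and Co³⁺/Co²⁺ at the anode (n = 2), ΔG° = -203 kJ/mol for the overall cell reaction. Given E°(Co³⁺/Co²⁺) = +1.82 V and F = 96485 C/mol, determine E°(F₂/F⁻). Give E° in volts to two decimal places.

E°cell = −ΔG°/(nF) = −(-203×10³)/((2)(96485)) = +1.052 V.
Since F₂/F⁻ is the cathode and Co³⁺/Co²⁺ the anode, E°cell = E°(F₂/F⁻) − E°(Co³⁺/Co²⁺).
So E°(F₂/F⁻) = E°cell + E°(Co³⁺/Co²⁺) = +1.052 + (+1.82) = +2.87 V.

+2.87 V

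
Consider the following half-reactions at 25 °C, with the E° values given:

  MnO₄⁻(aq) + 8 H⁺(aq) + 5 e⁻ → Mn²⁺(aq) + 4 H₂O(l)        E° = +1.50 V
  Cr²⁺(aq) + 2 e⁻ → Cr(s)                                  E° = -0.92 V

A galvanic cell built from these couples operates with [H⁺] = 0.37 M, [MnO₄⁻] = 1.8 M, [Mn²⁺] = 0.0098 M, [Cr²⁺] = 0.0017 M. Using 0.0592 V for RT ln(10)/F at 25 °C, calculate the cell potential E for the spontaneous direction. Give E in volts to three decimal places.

+2.488 V

MnO₄⁻/Mn²⁺ is the cathode (higher E°), Cr²⁺/Cr the anode: E°cell = +1.50 − (-0.92) = +2.42 V, n = 10.
Overall: 2 MnO₄⁻(aq) + 16 H⁺(aq) + 5 Cr(s) → 2 Mn²⁺(aq) + 8 H₂O(l) + 5 Cr²⁺(aq)
Q = [Mn²⁺]^2·[Cr²⁺]^5 / ([MnO₄⁻]^2·[H⁺]^16); log Q = -11.467.
E = E° − (0.0592/n) log Q = +2.42 − (0.0592/10)(-11.467) = +2.488 V.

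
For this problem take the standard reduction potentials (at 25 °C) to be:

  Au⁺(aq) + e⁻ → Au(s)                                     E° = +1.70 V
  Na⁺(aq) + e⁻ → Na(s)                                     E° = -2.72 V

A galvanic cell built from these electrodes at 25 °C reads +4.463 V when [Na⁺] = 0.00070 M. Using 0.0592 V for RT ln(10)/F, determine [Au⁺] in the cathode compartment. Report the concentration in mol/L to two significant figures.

Au⁺/Au is the cathode, Na⁺/Na the anode: E°cell = +4.42 V, n = 1.
Overall reaction: Au⁺(aq) + Na(s) → Au(s) + Na⁺(aq); Q = [Na⁺]^1/[Au⁺]^1.
From E = E° − (0.0592/n) log Q: log Q = (E° − E)·n/0.0592 = (+4.42 − (+4.463))·1/0.0592 = -0.7264.
So 1·log[Au⁺] = 1·log(0.0007) − log Q = -3.1549 − (-0.7264) = -2.4285; [Au⁺] = 10^(-2.4285) ≈ 0.0037 M.

0.0037 M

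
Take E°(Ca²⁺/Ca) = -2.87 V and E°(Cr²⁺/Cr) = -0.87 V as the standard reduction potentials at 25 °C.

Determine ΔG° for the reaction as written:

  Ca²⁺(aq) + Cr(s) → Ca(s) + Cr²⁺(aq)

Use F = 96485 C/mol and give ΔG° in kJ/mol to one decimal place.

+385.9 kJ/mol

As written, Ca²⁺/Ca is reduced (cathode) and Cr²⁺/Cr is oxidised (anode), so E°cell = (-2.87) − (-0.87) = -2.00 V.
Balancing electrons gives n = 2.
ΔG° = −nFE° = −(2)(96485)(-2.00) = 385,940 J = +385.9 kJ/mol.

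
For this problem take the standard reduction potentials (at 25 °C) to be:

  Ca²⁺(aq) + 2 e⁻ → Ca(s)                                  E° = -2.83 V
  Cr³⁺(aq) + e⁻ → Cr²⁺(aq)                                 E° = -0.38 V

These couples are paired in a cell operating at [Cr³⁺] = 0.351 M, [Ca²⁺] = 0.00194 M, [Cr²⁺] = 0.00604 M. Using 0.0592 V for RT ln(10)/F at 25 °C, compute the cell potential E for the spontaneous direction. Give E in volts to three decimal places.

+2.635 V

Cr³⁺/Cr²⁺ is the cathode (higher E°), Ca²⁺/Ca the anode: E°cell = -0.38 − (-2.83) = +2.45 V, n = 2.
Overall: 2 Cr³⁺(aq) + Ca(s) → 2 Cr²⁺(aq) + Ca²⁺(aq)
Q = [Cr²⁺]^2·[Ca²⁺] / ([Cr³⁺]^2); log Q = -6.241.
E = E° − (0.0592/n) log Q = +2.45 − (0.0592/2)(-6.241) = +2.635 V.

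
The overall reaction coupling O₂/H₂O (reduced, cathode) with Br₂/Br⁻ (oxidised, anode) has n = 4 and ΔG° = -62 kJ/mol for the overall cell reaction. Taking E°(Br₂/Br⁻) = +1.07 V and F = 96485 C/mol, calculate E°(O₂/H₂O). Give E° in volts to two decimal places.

E°cell = −ΔG°/(nF) = −(-62×10³)/((4)(96485)) = +0.161 V.
Since O₂/H₂O is the cathode and Br₂/Br⁻ the anode, E°cell = E°(O₂/H₂O) − E°(Br₂/Br⁻).
So E°(O₂/H₂O) = E°cell + E°(Br₂/Br⁻) = +0.161 + (+1.07) = +1.23 V.

+1.23 V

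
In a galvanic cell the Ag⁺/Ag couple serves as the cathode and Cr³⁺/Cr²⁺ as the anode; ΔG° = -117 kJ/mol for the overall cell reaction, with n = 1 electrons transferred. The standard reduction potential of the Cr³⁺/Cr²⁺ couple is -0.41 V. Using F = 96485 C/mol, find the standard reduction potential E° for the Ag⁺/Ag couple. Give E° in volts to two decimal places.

+0.80 V

E°cell = −ΔG°/(nF) = −(-117×10³)/((1)(96485)) = +1.213 V.
Since Ag⁺/Ag is the cathode and Cr³⁺/Cr²⁺ the anode, E°cell = E°(Ag⁺/Ag) − E°(Cr³⁺/Cr²⁺).
So E°(Ag⁺/Ag) = E°cell + E°(Cr³⁺/Cr²⁺) = +1.213 + (-0.41) = +0.80 V.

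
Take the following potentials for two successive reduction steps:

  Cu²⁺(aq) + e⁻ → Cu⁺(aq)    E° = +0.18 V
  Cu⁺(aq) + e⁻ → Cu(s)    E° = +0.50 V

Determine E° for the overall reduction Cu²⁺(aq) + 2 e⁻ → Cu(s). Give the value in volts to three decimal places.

Since ΔG° = −nFE° is additive over sequential reductions, n₃E°₃ = n₁E°₁ + n₂E°₂.
E°₃ = (1×+0.18 + 1×+0.50) / 2 = (+0.680) / 2 = +0.340 V.

+0.340 V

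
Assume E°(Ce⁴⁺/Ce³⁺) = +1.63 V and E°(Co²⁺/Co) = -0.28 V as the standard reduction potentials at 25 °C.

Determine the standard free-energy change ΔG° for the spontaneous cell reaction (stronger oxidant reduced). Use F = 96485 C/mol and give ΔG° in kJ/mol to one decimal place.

Ce⁴⁺/Ce³⁺ (E° = +1.63 V) is the cathode; Co²⁺/Co (E° = -0.28 V) is the anode, so E°cell = +1.91 V.
Balancing electrons gives n = 2 (lcm of 1 and 2).
ΔG° = −nFE° = −(2)(96485)(+1.91) = -368,573 J = -368.6 kJ/mol.

-368.6 kJ/mol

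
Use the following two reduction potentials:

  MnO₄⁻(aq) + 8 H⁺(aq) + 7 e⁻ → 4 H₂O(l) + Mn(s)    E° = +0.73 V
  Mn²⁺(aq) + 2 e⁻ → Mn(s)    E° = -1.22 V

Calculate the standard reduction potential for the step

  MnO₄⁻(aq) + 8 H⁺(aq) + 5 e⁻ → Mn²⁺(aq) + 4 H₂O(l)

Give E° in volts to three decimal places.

Sequential free energies add, so n₃E°₃ = n₁E°₁ + n₂E°₂.
With n₃ = 7, and the known step contributing 2×(-1.22) V, the unknown satisfies 5·E° = 7×(+0.73) − 2×(-1.22) = +7.550.
E° = +7.550 / 5 = +1.510 V.

+1.510 V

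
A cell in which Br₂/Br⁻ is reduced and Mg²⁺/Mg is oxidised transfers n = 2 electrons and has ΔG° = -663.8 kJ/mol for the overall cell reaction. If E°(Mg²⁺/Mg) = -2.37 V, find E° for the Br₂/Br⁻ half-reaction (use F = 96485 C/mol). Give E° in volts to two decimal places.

E°cell = −ΔG°/(nF) = −(-663.8×10³)/((2)(96485)) = +3.440 V.
Since Br₂/Br⁻ is the cathode and Mg²⁺/Mg the anode, E°cell = E°(Br₂/Br⁻) − E°(Mg²⁺/Mg).
So E°(Br₂/Br⁻) = E°cell + E°(Mg²⁺/Mg) = +3.440 + (-2.37) = +1.07 V.

+1.07 V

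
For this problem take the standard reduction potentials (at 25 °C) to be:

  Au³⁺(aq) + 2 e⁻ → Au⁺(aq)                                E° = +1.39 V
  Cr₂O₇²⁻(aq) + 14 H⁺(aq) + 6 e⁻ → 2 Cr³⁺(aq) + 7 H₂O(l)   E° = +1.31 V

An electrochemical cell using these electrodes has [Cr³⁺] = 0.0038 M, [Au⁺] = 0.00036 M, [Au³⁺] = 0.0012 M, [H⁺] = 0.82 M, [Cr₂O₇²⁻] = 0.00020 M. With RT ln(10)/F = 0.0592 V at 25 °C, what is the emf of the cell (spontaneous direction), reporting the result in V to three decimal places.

+0.096 V

Au³⁺/Au⁺ is the cathode (higher E°), Cr₂O₇²⁻/Cr³⁺ the anode: E°cell = +1.39 − (+1.31) = +0.08 V, n = 6.
Overall: 3 Au³⁺(aq) + 2 Cr³⁺(aq) + 7 H₂O(l) → 3 Au⁺(aq) + Cr₂O₇²⁻(aq) + 14 H⁺(aq)
Q = [Au⁺]^3·[Cr₂O₇²⁻]·[H⁺]^14 / ([Au³⁺]^3·[Cr³⁺]^2); log Q = -1.634.
E = E° − (0.0592/n) log Q = +0.08 − (0.0592/6)(-1.634) = +0.096 V.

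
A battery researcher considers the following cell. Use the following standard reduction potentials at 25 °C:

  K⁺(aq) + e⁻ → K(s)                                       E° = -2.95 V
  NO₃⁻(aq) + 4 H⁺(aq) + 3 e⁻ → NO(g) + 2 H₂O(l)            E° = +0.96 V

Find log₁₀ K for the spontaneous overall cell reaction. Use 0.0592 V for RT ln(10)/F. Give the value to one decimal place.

198.1

Cathode: NO₃⁻/NO; anode: K⁺/K. E°cell = +3.91 V, n = 3.
log K = nE°cell / 0.0592 = (3)(+3.91) / 0.0592 = 198.1.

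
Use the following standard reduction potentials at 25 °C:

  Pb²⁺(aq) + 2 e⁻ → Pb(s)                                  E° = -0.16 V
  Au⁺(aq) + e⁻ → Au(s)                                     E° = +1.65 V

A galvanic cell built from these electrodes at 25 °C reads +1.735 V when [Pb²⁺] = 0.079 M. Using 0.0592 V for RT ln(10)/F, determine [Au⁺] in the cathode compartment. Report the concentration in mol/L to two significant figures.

0.015 M

Au⁺/Au is the cathode, Pb²⁺/Pb the anode: E°cell = +1.81 V, n = 2.
Overall reaction: 2 Au⁺(aq) + Pb(s) → 2 Au(s) + Pb²⁺(aq); Q = [Pb²⁺]^1/[Au⁺]^2.
From E = E° − (0.0592/n) log Q: log Q = (E° − E)·n/0.0592 = (+1.81 − (+1.735))·2/0.0592 = 2.5338.
So 2·log[Au⁺] = 1·log(0.079) − log Q = -1.1024 − (2.5338) = -3.6362; log[Au⁺] = -3.6362 / 2 = -1.8181; [Au⁺] = 10^(-1.8181) ≈ 0.015 M.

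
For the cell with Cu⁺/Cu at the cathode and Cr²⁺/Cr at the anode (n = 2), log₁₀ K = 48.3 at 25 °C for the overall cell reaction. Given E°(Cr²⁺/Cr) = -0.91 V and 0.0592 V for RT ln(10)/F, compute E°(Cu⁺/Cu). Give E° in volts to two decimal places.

E°cell = (0.0592/n)·log K = (0.0592/2)(48.3) = +1.430 V.
Since Cu⁺/Cu is the cathode and Cr²⁺/Cr the anode, E°cell = E°(Cu⁺/Cu) − E°(Cr²⁺/Cr).
So E°(Cu⁺/Cu) = E°cell + E°(Cr²⁺/Cr) = +1.430 + (-0.91) = +0.52 V.

+0.52 V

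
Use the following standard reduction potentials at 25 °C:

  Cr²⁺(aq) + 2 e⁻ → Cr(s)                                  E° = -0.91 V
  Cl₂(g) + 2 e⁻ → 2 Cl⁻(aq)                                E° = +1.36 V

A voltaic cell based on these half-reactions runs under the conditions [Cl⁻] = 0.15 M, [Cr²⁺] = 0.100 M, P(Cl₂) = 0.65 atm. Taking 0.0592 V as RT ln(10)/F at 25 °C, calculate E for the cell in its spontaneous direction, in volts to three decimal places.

Cl₂/Cl⁻ is the cathode (higher E°), Cr²⁺/Cr the anode: E°cell = +1.36 − (-0.91) = +2.27 V, n = 2.
Overall: Cl₂(g) + Cr(s) → 2 Cl⁻(aq) + Cr²⁺(aq)
Q = [Cl⁻]^2·[Cr²⁺] / (P(Cl₂)); log Q = -2.461.
E = E° − (0.0592/n) log Q = +2.27 − (0.0592/2)(-2.461) = +2.343 V.

+2.343 V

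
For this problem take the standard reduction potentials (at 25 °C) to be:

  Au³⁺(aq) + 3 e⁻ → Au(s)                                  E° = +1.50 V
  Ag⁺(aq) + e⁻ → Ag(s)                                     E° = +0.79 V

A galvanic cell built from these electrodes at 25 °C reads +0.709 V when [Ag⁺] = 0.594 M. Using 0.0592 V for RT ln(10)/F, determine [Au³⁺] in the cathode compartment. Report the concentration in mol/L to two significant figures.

Au³⁺/Au is the cathode, Ag⁺/Ag the anode: E°cell = +0.71 V, n = 3.
Overall reaction: Au³⁺(aq) + 3 Ag(s) → Au(s) + 3 Ag⁺(aq); Q = [Ag⁺]^3/[Au³⁺]^1.
From E = E° − (0.0592/n) log Q: log Q = (E° − E)·n/0.0592 = (+0.71 − (+0.709))·3/0.0592 = 0.0507.
So 1·log[Au³⁺] = 3·log(0.594) − log Q = -0.6786 − (0.0507) = -0.7293; [Au³⁺] = 10^(-0.7293) ≈ 0.19 M.

0.19 M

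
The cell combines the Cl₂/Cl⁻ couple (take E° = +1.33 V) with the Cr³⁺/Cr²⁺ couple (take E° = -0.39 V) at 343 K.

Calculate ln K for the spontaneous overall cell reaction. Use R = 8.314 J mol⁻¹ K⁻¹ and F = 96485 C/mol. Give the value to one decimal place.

116.4

Cathode: Cl₂/Cl⁻; anode: Cr³⁺/Cr²⁺. E°cell = (+1.33) − (-0.39) = +1.72 V, with n = 2.
ΔG° = −nFE° = −RT ln K, so ln K = nFE°/(RT) = (2)(96485)(+1.72) / ((8.314)(343)) = 116.390.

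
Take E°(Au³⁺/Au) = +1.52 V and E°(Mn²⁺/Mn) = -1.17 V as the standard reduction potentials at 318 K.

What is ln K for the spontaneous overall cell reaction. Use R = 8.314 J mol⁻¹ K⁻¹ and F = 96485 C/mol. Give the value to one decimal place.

589.0

Cathode: Au³⁺/Au; anode: Mn²⁺/Mn. E°cell = (+1.52) − (-1.17) = +2.69 V, with n = 6.
ΔG° = −nFE° = −RT ln K, so ln K = nFE°/(RT) = (6)(96485)(+2.69) / ((8.314)(318)) = 589.015.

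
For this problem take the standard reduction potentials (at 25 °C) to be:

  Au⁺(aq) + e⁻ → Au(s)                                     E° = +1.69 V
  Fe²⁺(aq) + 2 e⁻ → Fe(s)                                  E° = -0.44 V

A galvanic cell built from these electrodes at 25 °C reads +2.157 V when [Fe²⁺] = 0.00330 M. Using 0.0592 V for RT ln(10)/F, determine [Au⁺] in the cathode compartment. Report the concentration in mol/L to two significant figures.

0.16 M

Au⁺/Au is the cathode, Fe²⁺/Fe the anode: E°cell = +2.13 V, n = 2.
Overall reaction: 2 Au⁺(aq) + Fe(s) → 2 Au(s) + Fe²⁺(aq); Q = [Fe²⁺]^1/[Au⁺]^2.
From E = E° − (0.0592/n) log Q: log Q = (E° − E)·n/0.0592 = (+2.13 − (+2.157))·2/0.0592 = -0.9122.
So 2·log[Au⁺] = 1·log(0.0033) − log Q = -2.4815 − (-0.9122) = -1.5693; log[Au⁺] = -1.5693 / 2 = -0.7846; [Au⁺] = 10^(-0.7846) ≈ 0.16 M.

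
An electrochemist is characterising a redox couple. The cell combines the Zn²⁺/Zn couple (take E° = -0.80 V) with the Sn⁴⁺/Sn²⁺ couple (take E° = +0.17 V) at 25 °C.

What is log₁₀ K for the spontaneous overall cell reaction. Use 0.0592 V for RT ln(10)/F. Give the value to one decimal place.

32.8

Cathode: Sn⁴⁺/Sn²⁺; anode: Zn²⁺/Zn. E°cell = +0.97 V, n = 2.
log K = nE°cell / 0.0592 = (2)(+0.97) / 0.0592 = 32.8.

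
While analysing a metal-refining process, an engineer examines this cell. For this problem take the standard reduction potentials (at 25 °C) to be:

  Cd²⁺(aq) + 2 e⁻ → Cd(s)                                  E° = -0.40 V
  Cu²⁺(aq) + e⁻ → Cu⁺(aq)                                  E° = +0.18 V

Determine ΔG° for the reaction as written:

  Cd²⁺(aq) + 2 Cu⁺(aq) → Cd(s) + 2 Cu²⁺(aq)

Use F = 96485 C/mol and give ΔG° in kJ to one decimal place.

As written, Cd²⁺/Cd is reduced (cathode) and Cu²⁺/Cu⁺ is oxidised (anode), so E°cell = (-0.40) − (+0.18) = -0.58 V.
Balancing electrons gives n = 2.
ΔG° = −nFE° = −(2)(96485)(-0.58) = 111,923 J = +111.9 kJ.

+111.9 kJ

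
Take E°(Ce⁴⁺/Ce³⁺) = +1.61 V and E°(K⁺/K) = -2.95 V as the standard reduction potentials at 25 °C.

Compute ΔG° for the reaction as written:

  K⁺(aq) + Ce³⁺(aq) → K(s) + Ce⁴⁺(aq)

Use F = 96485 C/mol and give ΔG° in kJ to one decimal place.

+440.0 kJ

As written, K⁺/K is reduced (cathode) and Ce⁴⁺/Ce³⁺ is oxidised (anode), so E°cell = (-2.95) − (+1.61) = -4.56 V.
Balancing electrons gives n = 1.
ΔG° = −nFE° = −(1)(96485)(-4.56) = 439,972 J = +440.0 kJ.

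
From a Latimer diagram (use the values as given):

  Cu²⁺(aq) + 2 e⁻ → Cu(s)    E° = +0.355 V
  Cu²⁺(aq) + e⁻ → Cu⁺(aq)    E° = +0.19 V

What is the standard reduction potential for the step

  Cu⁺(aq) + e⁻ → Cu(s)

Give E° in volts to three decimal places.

Sequential free energies add, so n₃E°₃ = n₁E°₁ + n₂E°₂.
With n₃ = 2, and the known step contributing 1×(+0.19) V, the unknown satisfies 1·E° = 2×(+0.355) − 1×(+0.19) = +0.520.
E° = +0.520 / 1 = +0.520 V.

+0.520 V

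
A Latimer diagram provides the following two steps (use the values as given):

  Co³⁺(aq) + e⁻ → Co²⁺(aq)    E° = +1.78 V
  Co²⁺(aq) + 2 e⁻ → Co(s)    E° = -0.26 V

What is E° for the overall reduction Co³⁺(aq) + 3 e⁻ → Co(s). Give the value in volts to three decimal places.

Standard free energies of sequential steps add: ΔG°₃ = ΔG°₁ + ΔG°₂, so n₃E°₃ = n₁E°₁ + n₂E°₂.
E°₃ = (1×+1.78 + 2×-0.26) / 3 = (+1.260) / 3 = +0.420 V.
E° values themselves are not directly additive — weighting by electron count is essential.

+0.420 V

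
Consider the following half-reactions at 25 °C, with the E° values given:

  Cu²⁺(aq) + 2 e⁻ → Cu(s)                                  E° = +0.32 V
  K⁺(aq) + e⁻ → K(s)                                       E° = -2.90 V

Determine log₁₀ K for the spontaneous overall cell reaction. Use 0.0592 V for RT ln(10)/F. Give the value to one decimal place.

Cathode: Cu²⁺/Cu; anode: K⁺/K. E°cell = +3.22 V, n = 2.
log K = nE°cell / 0.0592 = (2)(+3.22) / 0.0592 = 108.8.

108.8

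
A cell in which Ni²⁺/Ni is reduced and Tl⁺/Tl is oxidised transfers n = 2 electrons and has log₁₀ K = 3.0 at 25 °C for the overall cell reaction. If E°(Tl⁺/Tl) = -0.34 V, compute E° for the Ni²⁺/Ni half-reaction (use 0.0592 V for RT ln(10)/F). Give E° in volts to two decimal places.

-0.25 V

E°cell = (0.0592/n)·log K = (0.0592/2)(3.0) = +0.089 V.
Since Ni²⁺/Ni is the cathode and Tl⁺/Tl the anode, E°cell = E°(Ni²⁺/Ni) − E°(Tl⁺/Tl).
So E°(Ni²⁺/Ni) = E°cell + E°(Tl⁺/Tl) = +0.089 + (-0.34) = -0.25 V.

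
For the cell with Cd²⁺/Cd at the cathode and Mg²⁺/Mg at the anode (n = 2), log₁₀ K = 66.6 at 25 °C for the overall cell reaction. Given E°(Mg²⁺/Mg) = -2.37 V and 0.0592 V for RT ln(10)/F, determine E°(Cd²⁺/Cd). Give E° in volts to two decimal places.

-0.40 V

E°cell = (0.0592/n)·log K = (0.0592/2)(66.6) = +1.971 V.
Since Cd²⁺/Cd is the cathode and Mg²⁺/Mg the anode, E°cell = E°(Cd²⁺/Cd) − E°(Mg²⁺/Mg).
So E°(Cd²⁺/Cd) = E°cell + E°(Mg²⁺/Mg) = +1.971 + (-2.37) = -0.40 V.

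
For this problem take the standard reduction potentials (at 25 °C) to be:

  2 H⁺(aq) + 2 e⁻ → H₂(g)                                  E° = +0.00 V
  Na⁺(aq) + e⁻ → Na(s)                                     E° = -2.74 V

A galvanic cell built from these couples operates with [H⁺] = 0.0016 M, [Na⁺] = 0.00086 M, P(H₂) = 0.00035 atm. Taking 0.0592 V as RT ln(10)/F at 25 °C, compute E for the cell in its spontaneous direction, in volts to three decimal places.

H⁺/H₂ is the cathode (higher E°), Na⁺/Na the anode: E°cell = +0.00 − (-2.74) = +2.74 V, n = 2.
Overall: 2 H⁺(aq) + 2 Na(s) → H₂(g) + 2 Na⁺(aq)
Q = P(H₂)·[Na⁺]^2 / ([H⁺]^2); log Q = -3.995.
E = E° − (0.0592/n) log Q = +2.74 − (0.0592/2)(-3.995) = +2.858 V.

+2.858 V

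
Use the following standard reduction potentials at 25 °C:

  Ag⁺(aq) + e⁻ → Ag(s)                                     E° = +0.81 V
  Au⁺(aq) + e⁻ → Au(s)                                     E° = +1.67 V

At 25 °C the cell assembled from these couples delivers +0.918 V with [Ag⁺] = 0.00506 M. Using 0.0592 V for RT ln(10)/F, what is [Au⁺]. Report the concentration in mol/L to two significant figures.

0.048 M

Au⁺/Au is the cathode, Ag⁺/Ag the anode: E°cell = +0.86 V, n = 1.
Overall reaction: Au⁺(aq) + Ag(s) → Au(s) + Ag⁺(aq); Q = [Ag⁺]^1/[Au⁺]^1.
From E = E° − (0.0592/n) log Q: log Q = (E° − E)·n/0.0592 = (+0.86 − (+0.918))·1/0.0592 = -0.9797.
So 1·log[Au⁺] = 1·log(0.00506) − log Q = -2.2958 − (-0.9797) = -1.3161; [Au⁺] = 10^(-1.3161) ≈ 0.048 M.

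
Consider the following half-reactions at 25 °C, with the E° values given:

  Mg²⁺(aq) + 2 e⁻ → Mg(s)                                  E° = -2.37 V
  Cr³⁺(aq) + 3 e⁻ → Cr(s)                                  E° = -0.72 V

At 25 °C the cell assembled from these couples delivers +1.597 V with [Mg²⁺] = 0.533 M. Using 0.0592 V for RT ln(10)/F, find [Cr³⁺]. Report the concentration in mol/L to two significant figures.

Cr³⁺/Cr is the cathode, Mg²⁺/Mg the anode: E°cell = +1.65 V, n = 6.
Overall reaction: 2 Cr³⁺(aq) + 3 Mg(s) → 2 Cr(s) + 3 Mg²⁺(aq); Q = [Mg²⁺]^3/[Cr³⁺]^2.
From E = E° − (0.0592/n) log Q: log Q = (E° − E)·n/0.0592 = (+1.65 − (+1.597))·6/0.0592 = 5.3716.
So 2·log[Cr³⁺] = 3·log(0.533) − log Q = -0.8198 − (5.3716) = -6.1914; log[Cr³⁺] = -6.1914 / 2 = -3.0957; [Cr³⁺] = 10^(-3.0957) ≈ 0.00080 M.

0.00080 M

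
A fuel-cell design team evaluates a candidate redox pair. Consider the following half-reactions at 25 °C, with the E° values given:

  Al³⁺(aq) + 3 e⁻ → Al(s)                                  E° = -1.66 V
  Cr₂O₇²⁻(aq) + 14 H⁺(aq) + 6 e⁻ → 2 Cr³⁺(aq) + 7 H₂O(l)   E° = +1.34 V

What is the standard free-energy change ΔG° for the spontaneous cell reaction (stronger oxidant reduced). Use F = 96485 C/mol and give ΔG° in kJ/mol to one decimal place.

-1736.7 kJ/mol

Cr₂O₇²⁻/Cr³⁺ (E° = +1.34 V) is the cathode; Al³⁺/Al (E° = -1.66 V) is the anode, so E°cell = +3.00 V.
Balancing electrons gives n = 6 (lcm of 6 and 3).
ΔG° = −nFE° = −(6)(96485)(+3.00) = -1,736,730 J = -1736.7 kJ/mol.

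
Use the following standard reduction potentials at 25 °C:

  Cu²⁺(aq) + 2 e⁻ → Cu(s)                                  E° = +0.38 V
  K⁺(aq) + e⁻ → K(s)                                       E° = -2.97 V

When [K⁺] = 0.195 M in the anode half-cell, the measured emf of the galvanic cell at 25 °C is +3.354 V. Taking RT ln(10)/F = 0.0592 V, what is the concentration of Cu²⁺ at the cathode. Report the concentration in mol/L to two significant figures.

Cu²⁺/Cu is the cathode, K⁺/K the anode: E°cell = +3.35 V, n = 2.
Overall reaction: Cu²⁺(aq) + 2 K(s) → Cu(s) + 2 K⁺(aq); Q = [K⁺]^2/[Cu²⁺]^1.
From E = E° − (0.0592/n) log Q: log Q = (E° − E)·n/0.0592 = (+3.35 − (+3.354))·2/0.0592 = -0.1351.
So 1·log[Cu²⁺] = 2·log(0.195) − log Q = -1.4199 − (-0.1351) = -1.2848; [Cu²⁺] = 10^(-1.2848) ≈ 0.052 M.

0.052 M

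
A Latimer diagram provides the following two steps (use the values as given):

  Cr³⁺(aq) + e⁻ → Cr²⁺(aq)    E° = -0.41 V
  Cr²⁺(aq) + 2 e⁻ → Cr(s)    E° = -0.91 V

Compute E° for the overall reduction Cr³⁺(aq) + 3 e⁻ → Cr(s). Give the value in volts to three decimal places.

-0.743 V

Adding the free-energy changes (−nFE°) of the two steps gives −n₃FE°₃ = −n₁FE°₁ − n₂FE°₂.
E°₃ = (1×-0.41 + 2×-0.91) / 3 = (-2.230) / 3 = -0.743 V.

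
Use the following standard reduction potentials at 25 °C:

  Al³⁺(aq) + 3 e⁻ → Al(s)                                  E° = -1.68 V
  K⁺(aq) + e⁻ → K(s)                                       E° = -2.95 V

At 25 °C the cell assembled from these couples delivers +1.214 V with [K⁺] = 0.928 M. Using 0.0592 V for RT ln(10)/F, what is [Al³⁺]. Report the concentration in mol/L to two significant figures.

0.0012 M

Al³⁺/Al is the cathode, K⁺/K the anode: E°cell = +1.27 V, n = 3.
Overall reaction: Al³⁺(aq) + 3 K(s) → Al(s) + 3 K⁺(aq); Q = [K⁺]^3/[Al³⁺]^1.
From E = E° − (0.0592/n) log Q: log Q = (E° − E)·n/0.0592 = (+1.27 − (+1.214))·3/0.0592 = 2.8378.
So 1·log[Al³⁺] = 3·log(0.928) − log Q = -0.0974 − (2.8378) = -2.9352; [Al³⁺] = 10^(-2.9352) ≈ 0.0012 M.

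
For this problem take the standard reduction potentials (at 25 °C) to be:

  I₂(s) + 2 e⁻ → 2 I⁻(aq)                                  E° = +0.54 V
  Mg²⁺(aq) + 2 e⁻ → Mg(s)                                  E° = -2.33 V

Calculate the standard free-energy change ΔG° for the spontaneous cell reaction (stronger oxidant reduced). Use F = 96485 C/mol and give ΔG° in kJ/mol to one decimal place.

I₂/I⁻ (E° = +0.54 V) is the cathode; Mg²⁺/Mg (E° = -2.33 V) is the anode, so E°cell = +2.87 V.
Balancing electrons gives n = 2 (lcm of 2 and 2).
ΔG° = −nFE° = −(2)(96485)(+2.87) = -553,824 J = -553.8 kJ/mol.

-553.8 kJ/mol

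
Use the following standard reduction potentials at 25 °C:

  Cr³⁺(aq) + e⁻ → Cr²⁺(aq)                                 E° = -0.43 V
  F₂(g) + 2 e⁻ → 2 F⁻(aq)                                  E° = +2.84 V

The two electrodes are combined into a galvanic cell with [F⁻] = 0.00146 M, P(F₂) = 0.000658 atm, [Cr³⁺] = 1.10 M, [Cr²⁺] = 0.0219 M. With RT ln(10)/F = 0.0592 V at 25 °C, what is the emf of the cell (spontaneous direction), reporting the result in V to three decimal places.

F₂/F⁻ is the cathode (higher E°), Cr³⁺/Cr²⁺ the anode: E°cell = +2.84 − (-0.43) = +3.27 V, n = 2.
Overall: F₂(g) + 2 Cr²⁺(aq) → 2 F⁻(aq) + 2 Cr³⁺(aq)
Q = [F⁻]^2·[Cr³⁺]^2 / (P(F₂)·[Cr²⁺]^2); log Q = 0.912.
E = E° − (0.0592/n) log Q = +3.27 − (0.0592/2)(0.912) = +3.243 V.

+3.243 V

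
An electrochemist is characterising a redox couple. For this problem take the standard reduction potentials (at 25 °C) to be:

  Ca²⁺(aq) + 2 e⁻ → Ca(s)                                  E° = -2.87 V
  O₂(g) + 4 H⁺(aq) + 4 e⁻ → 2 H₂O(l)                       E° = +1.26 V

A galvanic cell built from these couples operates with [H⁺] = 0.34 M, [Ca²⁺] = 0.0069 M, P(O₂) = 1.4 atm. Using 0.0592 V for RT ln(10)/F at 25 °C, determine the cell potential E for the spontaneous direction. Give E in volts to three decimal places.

O₂/H₂O is the cathode (higher E°), Ca²⁺/Ca the anode: E°cell = +1.26 − (-2.87) = +4.13 V, n = 4.
Overall: O₂(g) + 4 H⁺(aq) + 2 Ca(s) → 2 H₂O(l) + 2 Ca²⁺(aq)
Q = [Ca²⁺]^2 / (P(O₂)·[H⁺]^4); log Q = -2.594.
E = E° − (0.0592/n) log Q = +4.13 − (0.0592/4)(-2.594) = +4.168 V.

+4.168 V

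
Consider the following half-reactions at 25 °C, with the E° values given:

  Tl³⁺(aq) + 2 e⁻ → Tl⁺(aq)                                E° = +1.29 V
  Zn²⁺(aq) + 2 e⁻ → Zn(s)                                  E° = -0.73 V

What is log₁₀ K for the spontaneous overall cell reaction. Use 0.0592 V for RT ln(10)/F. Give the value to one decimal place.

68.2

Cathode: Tl³⁺/Tl⁺; anode: Zn²⁺/Zn. E°cell = +2.02 V, n = 2.
log K = nE°cell / 0.0592 = (2)(+2.02) / 0.0592 = 68.2.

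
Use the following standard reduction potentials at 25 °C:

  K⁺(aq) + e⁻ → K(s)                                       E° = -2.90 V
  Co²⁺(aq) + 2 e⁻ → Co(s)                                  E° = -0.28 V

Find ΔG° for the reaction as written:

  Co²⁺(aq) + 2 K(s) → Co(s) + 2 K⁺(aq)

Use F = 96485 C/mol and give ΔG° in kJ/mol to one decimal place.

-505.6 kJ/mol

As written, Co²⁺/Co is reduced (cathode) and K⁺/K is oxidised (anode), so E°cell = (-0.28) − (-2.90) = +2.62 V.
Balancing electrons gives n = 2.
ΔG° = −nFE° = −(2)(96485)(+2.62) = -505,581 J = -505.6 kJ/mol.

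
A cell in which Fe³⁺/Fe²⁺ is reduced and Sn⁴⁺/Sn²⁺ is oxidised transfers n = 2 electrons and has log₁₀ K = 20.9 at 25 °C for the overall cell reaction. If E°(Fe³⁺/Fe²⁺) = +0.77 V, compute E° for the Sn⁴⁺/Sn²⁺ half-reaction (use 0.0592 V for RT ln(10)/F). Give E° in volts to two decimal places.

E°cell = (0.0592/n)·log K = (0.0592/2)(20.9) = +0.619 V.
Since Fe³⁺/Fe²⁺ is the cathode and Sn⁴⁺/Sn²⁺ the anode, E°cell = E°(Fe³⁺/Fe²⁺) − E°(Sn⁴⁺/Sn²⁺).
So E°(Sn⁴⁺/Sn²⁺) = E°(Fe³⁺/Fe²⁺) − E°cell = (+0.77) − (+0.619) = +0.15 V.

+0.15 V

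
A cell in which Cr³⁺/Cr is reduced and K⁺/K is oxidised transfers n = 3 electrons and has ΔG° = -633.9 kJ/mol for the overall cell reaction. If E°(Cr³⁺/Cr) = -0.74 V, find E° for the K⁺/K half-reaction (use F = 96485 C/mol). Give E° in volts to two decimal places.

E°cell = −ΔG°/(nF) = −(-633.9×10³)/((3)(96485)) = +2.190 V.
Since Cr³⁺/Cr is the cathode and K⁺/K the anode, E°cell = E°(Cr³⁺/Cr) − E°(K⁺/K).
So E°(K⁺/K) = E°(Cr³⁺/Cr) − E°cell = (-0.74) − (+2.190) = -2.93 V.

-2.93 V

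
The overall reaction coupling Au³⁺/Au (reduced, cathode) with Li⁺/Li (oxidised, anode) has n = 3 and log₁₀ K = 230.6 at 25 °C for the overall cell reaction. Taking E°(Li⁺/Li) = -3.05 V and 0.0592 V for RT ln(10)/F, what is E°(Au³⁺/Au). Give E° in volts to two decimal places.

+1.50 V

E°cell = (0.0592/n)·log K = (0.0592/3)(230.6) = +4.551 V.
Since Au³⁺/Au is the cathode and Li⁺/Li the anode, E°cell = E°(Au³⁺/Au) − E°(Li⁺/Li).
So E°(Au³⁺/Au) = E°cell + E°(Li⁺/Li) = +4.551 + (-3.05) = +1.50 V.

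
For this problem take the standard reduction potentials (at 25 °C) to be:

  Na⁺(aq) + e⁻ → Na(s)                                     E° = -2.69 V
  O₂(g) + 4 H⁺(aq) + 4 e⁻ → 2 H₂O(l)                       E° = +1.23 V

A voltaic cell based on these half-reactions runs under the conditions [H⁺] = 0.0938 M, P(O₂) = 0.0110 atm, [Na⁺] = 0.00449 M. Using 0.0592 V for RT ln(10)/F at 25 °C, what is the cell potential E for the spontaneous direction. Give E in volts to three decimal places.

+3.969 V

O₂/H₂O is the cathode (higher E°), Na⁺/Na the anode: E°cell = +1.23 − (-2.69) = +3.92 V, n = 4.
Overall: O₂(g) + 4 H⁺(aq) + 4 Na(s) → 2 H₂O(l) + 4 Na⁺(aq)
Q = [Na⁺]^4 / (P(O₂)·[H⁺]^4); log Q = -3.321.
E = E° − (0.0592/n) log Q = +3.92 − (0.0592/4)(-3.321) = +3.969 V.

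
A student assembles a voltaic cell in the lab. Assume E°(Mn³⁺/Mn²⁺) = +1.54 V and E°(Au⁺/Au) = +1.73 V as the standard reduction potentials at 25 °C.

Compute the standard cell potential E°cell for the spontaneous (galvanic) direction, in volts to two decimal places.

+0.19 V

The Au⁺/Au couple has the higher reduction potential, so it is the cathode; Mn³⁺/Mn²⁺ is oxidised at the anode.
E°cell = E°(cathode) − E°(anode) = (+1.73) − (+1.54) = +0.19 V.
Since E°cell > 0, the reaction is spontaneous under standard conditions.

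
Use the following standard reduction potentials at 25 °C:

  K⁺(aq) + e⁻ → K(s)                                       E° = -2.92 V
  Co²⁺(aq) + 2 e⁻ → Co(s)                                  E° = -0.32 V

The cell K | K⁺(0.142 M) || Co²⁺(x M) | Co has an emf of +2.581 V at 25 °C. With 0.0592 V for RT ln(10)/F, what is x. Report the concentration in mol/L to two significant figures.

Co²⁺/Co is the cathode, K⁺/K the anode: E°cell = +2.60 V, n = 2.
Overall reaction: Co²⁺(aq) + 2 K(s) → Co(s) + 2 K⁺(aq); Q = [K⁺]^2/[Co²⁺]^1.
From E = E° − (0.0592/n) log Q: log Q = (E° − E)·n/0.0592 = (+2.60 − (+2.581))·2/0.0592 = 0.6419.
So 1·log[Co²⁺] = 2·log(0.142) − log Q = -1.6954 − (0.6419) = -2.3373; [Co²⁺] = 10^(-2.3373) ≈ 0.0046 M.

0.0046 M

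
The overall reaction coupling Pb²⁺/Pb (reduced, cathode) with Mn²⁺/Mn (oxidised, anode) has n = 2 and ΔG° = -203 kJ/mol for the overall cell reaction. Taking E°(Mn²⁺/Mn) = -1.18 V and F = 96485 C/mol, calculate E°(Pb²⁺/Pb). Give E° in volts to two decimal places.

-0.13 V

E°cell = −ΔG°/(nF) = −(-203×10³)/((2)(96485)) = +1.052 V.
Since Pb²⁺/Pb is the cathode and Mn²⁺/Mn the anode, E°cell = E°(Pb²⁺/Pb) − E°(Mn²⁺/Mn).
So E°(Pb²⁺/Pb) = E°cell + E°(Mn²⁺/Mn) = +1.052 + (-1.18) = -0.13 V.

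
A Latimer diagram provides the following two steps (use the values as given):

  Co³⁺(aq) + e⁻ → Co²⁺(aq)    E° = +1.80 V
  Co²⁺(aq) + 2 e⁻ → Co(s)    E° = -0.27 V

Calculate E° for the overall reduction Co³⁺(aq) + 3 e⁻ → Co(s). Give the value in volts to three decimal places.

+0.420 V

Since ΔG° = −nFE° is additive over sequential reductions, n₃E°₃ = n₁E°₁ + n₂E°₂.
E°₃ = (1×+1.80 + 2×-0.27) / 3 = (+1.260) / 3 = +0.420 V.
E° values themselves are not directly additive — weighting by electron count is essential.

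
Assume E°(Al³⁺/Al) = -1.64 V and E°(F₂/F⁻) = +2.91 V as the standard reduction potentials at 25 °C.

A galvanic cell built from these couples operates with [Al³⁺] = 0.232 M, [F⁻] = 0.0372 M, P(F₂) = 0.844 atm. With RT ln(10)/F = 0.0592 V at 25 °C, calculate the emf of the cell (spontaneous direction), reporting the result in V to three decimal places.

+4.645 V

F₂/F⁻ is the cathode (higher E°), Al³⁺/Al the anode: E°cell = +2.91 − (-1.64) = +4.55 V, n = 6.
Overall: 3 F₂(g) + 2 Al(s) → 6 F⁻(aq) + 2 Al³⁺(aq)
Q = [F⁻]^6·[Al³⁺]^2 / (P(F₂)^3); log Q = -9.625.
E = E° − (0.0592/n) log Q = +4.55 − (0.0592/6)(-9.625) = +4.645 V.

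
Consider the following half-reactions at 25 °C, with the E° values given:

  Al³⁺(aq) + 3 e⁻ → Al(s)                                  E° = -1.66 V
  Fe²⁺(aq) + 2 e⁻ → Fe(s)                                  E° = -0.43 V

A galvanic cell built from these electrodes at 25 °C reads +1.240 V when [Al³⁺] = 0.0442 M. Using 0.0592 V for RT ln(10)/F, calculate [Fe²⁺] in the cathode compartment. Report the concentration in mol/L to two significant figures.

0.27 M

Fe²⁺/Fe is the cathode, Al³⁺/Al the anode: E°cell = +1.23 V, n = 6.
Overall reaction: 3 Fe²⁺(aq) + 2 Al(s) → 3 Fe(s) + 2 Al³⁺(aq); Q = [Al³⁺]^2/[Fe²⁺]^3.
From E = E° − (0.0592/n) log Q: log Q = (E° − E)·n/0.0592 = (+1.23 − (+1.240))·6/0.0592 = -1.0135.
So 3·log[Fe²⁺] = 2·log(0.0442) − log Q = -2.7092 − (-1.0135) = -1.6957; log[Fe²⁺] = -1.6957 / 3 = -0.5652; [Fe²⁺] = 10^(-0.5652) ≈ 0.27 M.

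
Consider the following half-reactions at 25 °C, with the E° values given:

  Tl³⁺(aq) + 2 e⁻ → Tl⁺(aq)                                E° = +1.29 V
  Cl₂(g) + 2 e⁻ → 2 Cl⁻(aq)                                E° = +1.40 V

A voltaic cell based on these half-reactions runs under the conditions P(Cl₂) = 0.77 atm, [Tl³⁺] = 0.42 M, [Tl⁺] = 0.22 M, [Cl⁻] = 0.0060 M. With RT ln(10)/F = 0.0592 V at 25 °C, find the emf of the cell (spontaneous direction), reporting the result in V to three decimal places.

Cl₂/Cl⁻ is the cathode (higher E°), Tl³⁺/Tl⁺ the anode: E°cell = +1.40 − (+1.29) = +0.11 V, n = 2.
Overall: Cl₂(g) + Tl⁺(aq) → 2 Cl⁻(aq) + Tl³⁺(aq)
Q = [Cl⁻]^2·[Tl³⁺] / (P(Cl₂)·[Tl⁺]); log Q = -4.049.
E = E° − (0.0592/n) log Q = +0.11 − (0.0592/2)(-4.049) = +0.230 V.

+0.230 V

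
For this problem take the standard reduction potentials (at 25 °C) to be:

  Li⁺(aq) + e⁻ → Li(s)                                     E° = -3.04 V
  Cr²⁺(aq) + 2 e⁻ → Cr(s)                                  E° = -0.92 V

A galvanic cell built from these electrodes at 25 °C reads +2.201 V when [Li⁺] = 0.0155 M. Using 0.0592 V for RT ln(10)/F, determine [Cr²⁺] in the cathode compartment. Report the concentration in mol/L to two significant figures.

0.13 M

Cr²⁺/Cr is the cathode, Li⁺/Li the anode: E°cell = +2.12 V, n = 2.
Overall reaction: Cr²⁺(aq) + 2 Li(s) → Cr(s) + 2 Li⁺(aq); Q = [Li⁺]^2/[Cr²⁺]^1.
From E = E° − (0.0592/n) log Q: log Q = (E° − E)·n/0.0592 = (+2.12 − (+2.201))·2/0.0592 = -2.7365.
So 1·log[Cr²⁺] = 2·log(0.0155) − log Q = -3.6193 − (-2.7365) = -0.8828; [Cr²⁺] = 10^(-0.8828) ≈ 0.13 M.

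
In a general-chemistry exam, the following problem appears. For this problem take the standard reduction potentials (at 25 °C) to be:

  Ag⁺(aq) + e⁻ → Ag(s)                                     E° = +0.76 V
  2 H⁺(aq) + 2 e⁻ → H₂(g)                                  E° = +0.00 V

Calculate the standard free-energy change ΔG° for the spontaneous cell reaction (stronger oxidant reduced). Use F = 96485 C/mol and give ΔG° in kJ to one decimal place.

-146.7 kJ

Ag⁺/Ag (E° = +0.76 V) is the cathode; H⁺/H₂ (E° = +0.00 V) is the anode, so E°cell = +0.76 V.
Balancing electrons gives n = 2 (lcm of 1 and 2).
ΔG° = −nFE° = −(2)(96485)(+0.76) = -146,657 J = -146.7 kJ.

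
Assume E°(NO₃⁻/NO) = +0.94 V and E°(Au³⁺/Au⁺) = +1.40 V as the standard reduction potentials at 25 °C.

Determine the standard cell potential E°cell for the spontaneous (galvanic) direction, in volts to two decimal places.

The Au³⁺/Au⁺ couple has the higher reduction potential, so it is the cathode; NO₃⁻/NO is oxidised at the anode.
E°cell = E°(cathode) − E°(anode) = (+1.40) − (+0.94) = +0.46 V.
Since E°cell > 0, the reaction is spontaneous under standard conditions.

+0.46 V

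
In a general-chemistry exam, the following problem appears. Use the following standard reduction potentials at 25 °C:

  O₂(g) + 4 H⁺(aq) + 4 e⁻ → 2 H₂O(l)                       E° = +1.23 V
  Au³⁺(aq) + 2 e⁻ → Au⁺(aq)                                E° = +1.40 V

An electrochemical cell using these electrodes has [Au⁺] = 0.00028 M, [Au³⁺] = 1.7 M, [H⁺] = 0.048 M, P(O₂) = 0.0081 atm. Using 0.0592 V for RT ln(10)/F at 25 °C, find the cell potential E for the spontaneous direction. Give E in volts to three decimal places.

+0.391 V

Au³⁺/Au⁺ is the cathode (higher E°), O₂/H₂O the anode: E°cell = +1.40 − (+1.23) = +0.17 V, n = 4.
Overall: 2 Au³⁺(aq) + 2 H₂O(l) → 2 Au⁺(aq) + O₂(g) + 4 H⁺(aq)
Q = [Au⁺]^2·P(O₂)·[H⁺]^4 / ([Au³⁺]^2); log Q = -14.933.
E = E° − (0.0592/n) log Q = +0.17 − (0.0592/4)(-14.933) = +0.391 V.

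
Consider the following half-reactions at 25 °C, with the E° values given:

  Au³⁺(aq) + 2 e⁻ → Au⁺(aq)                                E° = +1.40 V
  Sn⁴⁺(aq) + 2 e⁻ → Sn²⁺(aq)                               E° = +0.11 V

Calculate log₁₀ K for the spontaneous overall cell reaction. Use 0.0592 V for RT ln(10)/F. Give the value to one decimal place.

Cathode: Au³⁺/Au⁺; anode: Sn⁴⁺/Sn²⁺. E°cell = +1.29 V, n = 2.
log K = nE°cell / 0.0592 = (2)(+1.29) / 0.0592 = 43.6.

43.6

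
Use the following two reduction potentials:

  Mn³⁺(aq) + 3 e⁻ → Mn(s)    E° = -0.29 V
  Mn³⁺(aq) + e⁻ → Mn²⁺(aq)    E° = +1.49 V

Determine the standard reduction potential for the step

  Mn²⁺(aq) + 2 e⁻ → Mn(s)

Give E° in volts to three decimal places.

-1.180 V

Sequential free energies add, so n₃E°₃ = n₁E°₁ + n₂E°₂.
With n₃ = 3, and the known step contributing 1×(+1.49) V, the unknown satisfies 2·E° = 3×(-0.29) − 1×(+1.49) = -2.360.
E° = -2.360 / 2 = -1.180 V.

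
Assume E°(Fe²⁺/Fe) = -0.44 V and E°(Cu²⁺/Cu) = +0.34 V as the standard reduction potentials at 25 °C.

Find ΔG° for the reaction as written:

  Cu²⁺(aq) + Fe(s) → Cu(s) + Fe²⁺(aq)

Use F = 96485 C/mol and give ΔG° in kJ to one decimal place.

-150.5 kJ

As written, Cu²⁺/Cu is reduced (cathode) and Fe²⁺/Fe is oxidised (anode), so E°cell = (+0.34) − (-0.44) = +0.78 V.
Balancing electrons gives n = 2.
ΔG° = −nFE° = −(2)(96485)(+0.78) = -150,517 J = -150.5 kJ.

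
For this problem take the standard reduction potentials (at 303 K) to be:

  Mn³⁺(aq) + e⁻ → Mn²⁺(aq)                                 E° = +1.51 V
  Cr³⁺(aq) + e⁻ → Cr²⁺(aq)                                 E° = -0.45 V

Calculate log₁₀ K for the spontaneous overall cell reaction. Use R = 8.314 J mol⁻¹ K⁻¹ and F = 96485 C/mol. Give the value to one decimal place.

Cathode: Mn³⁺/Mn²⁺; anode: Cr³⁺/Cr²⁺. E°cell = (+1.51) − (-0.45) = +1.96 V, with n = 1.
ΔG° = −nFE° = −RT ln K, so ln K = nFE°/(RT) = (1)(96485)(+1.96) / ((8.314)(303)) = 75.069.
log₁₀ K = 75.069 / ln 10 = 32.6.

32.6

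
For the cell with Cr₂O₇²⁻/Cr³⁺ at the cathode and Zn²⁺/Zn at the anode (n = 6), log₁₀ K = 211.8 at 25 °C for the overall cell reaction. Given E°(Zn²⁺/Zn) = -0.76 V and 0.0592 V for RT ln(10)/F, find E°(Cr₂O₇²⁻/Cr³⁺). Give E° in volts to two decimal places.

E°cell = (0.0592/n)·log K = (0.0592/6)(211.8) = +2.090 V.
Since Cr₂O₇²⁻/Cr³⁺ is the cathode and Zn²⁺/Zn the anode, E°cell = E°(Cr₂O₇²⁻/Cr³⁺) − E°(Zn²⁺/Zn).
So E°(Cr₂O₇²⁻/Cr³⁺) = E°cell + E°(Zn²⁺/Zn) = +2.090 + (-0.76) = +1.33 V.

+1.33 V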